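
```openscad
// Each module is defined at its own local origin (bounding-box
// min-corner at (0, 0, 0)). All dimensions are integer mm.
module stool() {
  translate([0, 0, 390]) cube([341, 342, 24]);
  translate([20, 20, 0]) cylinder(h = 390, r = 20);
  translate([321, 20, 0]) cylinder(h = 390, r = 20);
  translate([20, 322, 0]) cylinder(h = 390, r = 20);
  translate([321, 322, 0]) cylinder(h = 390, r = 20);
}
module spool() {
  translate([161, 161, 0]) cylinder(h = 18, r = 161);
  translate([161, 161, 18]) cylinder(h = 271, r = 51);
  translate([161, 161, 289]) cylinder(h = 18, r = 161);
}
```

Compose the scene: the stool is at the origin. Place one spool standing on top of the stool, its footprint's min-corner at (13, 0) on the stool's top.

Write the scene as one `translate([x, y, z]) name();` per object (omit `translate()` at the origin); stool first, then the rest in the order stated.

stool();
translate([13, 0, 414]) spool();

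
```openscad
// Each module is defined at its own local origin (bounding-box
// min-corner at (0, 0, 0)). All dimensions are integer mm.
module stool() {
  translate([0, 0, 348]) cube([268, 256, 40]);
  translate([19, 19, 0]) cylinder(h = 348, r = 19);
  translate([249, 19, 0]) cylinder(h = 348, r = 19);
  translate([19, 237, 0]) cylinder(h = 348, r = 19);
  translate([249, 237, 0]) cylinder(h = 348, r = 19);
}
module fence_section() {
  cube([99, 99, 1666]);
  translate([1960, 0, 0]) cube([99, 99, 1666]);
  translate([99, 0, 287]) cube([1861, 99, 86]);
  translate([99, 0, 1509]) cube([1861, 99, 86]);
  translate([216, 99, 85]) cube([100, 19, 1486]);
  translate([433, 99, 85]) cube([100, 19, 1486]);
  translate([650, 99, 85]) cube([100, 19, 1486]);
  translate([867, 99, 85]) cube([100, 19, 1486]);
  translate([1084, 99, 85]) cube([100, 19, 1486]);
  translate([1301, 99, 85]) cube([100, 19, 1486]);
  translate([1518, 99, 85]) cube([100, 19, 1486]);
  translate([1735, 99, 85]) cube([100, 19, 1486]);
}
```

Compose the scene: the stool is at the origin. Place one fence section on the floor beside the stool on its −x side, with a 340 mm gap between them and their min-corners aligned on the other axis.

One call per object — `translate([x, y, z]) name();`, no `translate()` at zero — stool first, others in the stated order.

stool();
translate([-2399, 0, 0]) fence_section();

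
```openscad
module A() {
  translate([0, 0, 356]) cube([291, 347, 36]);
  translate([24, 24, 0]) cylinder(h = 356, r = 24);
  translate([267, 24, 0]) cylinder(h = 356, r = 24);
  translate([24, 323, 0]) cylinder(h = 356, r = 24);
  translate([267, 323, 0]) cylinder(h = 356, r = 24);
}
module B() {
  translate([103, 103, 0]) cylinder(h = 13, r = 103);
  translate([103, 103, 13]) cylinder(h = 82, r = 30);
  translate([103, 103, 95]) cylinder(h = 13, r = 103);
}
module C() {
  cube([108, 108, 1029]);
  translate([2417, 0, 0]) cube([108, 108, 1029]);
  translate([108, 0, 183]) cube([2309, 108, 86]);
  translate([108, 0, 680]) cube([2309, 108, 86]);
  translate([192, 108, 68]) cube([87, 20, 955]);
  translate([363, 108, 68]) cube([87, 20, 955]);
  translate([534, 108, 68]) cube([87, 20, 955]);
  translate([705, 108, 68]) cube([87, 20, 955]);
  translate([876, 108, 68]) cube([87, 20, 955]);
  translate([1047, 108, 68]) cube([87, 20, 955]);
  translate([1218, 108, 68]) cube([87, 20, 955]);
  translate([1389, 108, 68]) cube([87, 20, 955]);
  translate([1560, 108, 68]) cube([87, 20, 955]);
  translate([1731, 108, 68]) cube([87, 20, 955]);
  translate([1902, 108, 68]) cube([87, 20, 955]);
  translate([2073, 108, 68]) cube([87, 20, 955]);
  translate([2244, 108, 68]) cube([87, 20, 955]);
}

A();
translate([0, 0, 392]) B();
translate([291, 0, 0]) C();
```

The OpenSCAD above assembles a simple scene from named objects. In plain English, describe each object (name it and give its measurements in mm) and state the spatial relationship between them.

A is a simple wooden stool: a rectangular seat 291 mm (x) by 347 mm (y), 36 mm thick, top face at z = 392 mm, on four round legs, each 48 mm in diameter. The legs rest on z = 0, each leg's axis is inset half a diameter from the nearest pair of seat edges (so the leg's bounding box is flush with the corner).

B is a spool: two coaxial disc flanges of radius 103 mm and thickness 13 mm, joined by a core cylinder of radius 30 mm and height 82 mm. The lower flange rests on z = 0 and the three cylinders share a vertical axis.

C is a fence section. Two 108×108 mm posts, 1029 mm tall, stand on the floor with a clear span of 2309 mm between their inner faces. Two horizontal rails of 108×86 mm section span the gap between the posts with their undersides at z = 183 mm and z = 680 mm, flush with the posts' −y face. 13 pickets, each 87 mm wide, 20 mm thick and 955 mm tall, are fixed to the +y face of the rails with their bottoms at z = 68 mm, evenly spaced across the span with equal gaps (rounded down to the nearest mm) at the −x end and between each pair — any rounding remainder accumulates at the +x end.

The spool is on top of the stool. The fence section is against the stool's +x side, with their −y faces flush.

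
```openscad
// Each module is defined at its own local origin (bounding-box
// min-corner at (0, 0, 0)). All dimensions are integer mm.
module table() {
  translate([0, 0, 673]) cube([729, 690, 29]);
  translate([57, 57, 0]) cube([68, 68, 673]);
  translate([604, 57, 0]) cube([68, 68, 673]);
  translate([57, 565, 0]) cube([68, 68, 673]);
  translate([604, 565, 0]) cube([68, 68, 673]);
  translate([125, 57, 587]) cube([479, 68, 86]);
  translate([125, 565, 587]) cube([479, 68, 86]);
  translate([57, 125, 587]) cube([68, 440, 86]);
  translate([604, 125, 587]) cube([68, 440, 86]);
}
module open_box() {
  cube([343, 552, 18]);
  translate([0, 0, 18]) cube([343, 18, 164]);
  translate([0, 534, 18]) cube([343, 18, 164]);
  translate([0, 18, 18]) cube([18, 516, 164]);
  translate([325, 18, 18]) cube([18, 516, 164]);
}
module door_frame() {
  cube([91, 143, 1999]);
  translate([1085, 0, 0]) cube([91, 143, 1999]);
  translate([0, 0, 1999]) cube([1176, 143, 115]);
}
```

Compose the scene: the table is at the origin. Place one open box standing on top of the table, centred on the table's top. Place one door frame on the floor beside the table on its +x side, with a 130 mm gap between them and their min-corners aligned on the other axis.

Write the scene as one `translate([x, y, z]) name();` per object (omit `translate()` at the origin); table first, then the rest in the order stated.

table();
translate([193, 69, 702]) open_box();
translate([859, 0, 0]) door_frame();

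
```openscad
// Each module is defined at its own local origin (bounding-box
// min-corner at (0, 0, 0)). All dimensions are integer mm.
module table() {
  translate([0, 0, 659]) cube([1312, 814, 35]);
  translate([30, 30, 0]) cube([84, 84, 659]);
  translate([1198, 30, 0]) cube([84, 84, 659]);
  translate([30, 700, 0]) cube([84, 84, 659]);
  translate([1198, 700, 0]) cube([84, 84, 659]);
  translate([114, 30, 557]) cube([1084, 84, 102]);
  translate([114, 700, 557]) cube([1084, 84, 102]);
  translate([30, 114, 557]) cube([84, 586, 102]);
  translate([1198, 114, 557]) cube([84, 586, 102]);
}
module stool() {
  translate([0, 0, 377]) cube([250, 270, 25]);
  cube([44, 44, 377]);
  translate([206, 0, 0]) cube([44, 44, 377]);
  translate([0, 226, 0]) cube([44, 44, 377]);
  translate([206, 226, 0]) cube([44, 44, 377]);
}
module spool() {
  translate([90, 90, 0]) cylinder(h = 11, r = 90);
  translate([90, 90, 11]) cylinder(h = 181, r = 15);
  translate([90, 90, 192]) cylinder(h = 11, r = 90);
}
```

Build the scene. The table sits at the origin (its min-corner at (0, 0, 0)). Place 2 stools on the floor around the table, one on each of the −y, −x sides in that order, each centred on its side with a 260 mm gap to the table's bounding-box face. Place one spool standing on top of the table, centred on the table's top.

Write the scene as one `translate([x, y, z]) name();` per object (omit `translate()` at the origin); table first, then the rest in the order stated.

table();
translate([531, -530, 0]) stool();
translate([-510, 272, 0]) stool();
translate([566, 317, 694]) spool();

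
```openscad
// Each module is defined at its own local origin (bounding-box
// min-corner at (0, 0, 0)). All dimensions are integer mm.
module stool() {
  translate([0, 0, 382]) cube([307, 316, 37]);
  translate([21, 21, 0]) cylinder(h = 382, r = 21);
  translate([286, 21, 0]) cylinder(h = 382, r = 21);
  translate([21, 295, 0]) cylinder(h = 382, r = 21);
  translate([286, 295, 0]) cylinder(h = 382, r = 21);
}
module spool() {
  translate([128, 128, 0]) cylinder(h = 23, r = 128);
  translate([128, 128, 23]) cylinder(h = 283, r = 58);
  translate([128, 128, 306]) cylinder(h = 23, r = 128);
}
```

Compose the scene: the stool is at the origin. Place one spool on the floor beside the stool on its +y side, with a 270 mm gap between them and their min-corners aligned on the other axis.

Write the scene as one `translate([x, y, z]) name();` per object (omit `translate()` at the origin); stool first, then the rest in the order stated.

stool();
translate([0, 586, 0]) spool();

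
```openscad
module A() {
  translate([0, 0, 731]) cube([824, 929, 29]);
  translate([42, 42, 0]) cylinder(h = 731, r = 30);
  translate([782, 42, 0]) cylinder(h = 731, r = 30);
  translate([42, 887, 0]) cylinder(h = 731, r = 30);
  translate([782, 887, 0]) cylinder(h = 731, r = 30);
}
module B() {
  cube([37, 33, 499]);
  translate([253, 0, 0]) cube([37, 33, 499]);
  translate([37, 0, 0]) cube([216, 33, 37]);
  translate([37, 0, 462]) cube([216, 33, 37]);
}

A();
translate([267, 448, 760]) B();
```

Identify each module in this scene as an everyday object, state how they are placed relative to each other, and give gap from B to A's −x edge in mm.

The picture frame's min-x is at 267; the table's min-x is 0; gap = 267 mm.

A is a table. B is a picture frame. The picture frame is on top of the table, centred. The gap from the picture frame to the table's −x edge is 267 mm.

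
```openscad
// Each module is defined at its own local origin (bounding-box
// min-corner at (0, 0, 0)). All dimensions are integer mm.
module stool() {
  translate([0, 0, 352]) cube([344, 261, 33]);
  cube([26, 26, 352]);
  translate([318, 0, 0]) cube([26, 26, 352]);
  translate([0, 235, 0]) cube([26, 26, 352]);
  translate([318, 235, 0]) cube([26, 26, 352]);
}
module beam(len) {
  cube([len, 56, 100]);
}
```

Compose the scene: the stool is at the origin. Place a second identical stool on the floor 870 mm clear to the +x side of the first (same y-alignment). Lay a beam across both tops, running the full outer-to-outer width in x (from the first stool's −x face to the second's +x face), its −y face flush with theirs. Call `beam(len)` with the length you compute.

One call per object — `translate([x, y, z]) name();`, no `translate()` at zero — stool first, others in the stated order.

stool();
translate([1214, 0, 0]) stool();
translate([0, 0, 385]) beam(1558);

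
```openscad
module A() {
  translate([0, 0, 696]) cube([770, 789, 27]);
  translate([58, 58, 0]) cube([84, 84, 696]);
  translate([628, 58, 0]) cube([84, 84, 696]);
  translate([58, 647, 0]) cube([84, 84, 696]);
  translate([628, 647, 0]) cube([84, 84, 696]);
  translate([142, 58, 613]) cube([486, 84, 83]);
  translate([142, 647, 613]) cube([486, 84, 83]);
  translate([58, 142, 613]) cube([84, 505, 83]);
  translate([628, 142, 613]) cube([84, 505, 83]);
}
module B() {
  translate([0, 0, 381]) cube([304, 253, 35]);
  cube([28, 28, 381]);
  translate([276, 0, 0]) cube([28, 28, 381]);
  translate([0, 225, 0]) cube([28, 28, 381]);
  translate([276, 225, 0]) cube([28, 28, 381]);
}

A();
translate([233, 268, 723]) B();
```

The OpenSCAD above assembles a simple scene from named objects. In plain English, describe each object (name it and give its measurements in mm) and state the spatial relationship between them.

A is a rectangular dining table. The top is 770×789×27 mm with its upper surface at z = 723 mm. It stands on four 84×84 mm square legs, each inset 58 mm from the nearest pair of top edges, running from the floor to the underside of the top. Four apron rails, 84 mm thick and 83 mm tall, run between adjacent legs with their top edges flush with the underside of the top and their outer faces flush with the legs' outer faces.

B is a four-legged stool. The seat is a 304×253×35 mm slab whose top surface is at z = 416 mm; four square legs, each 28×28 mm in cross-section, run from the floor (z = 0) to the underside of the seat, each flush with a corner of the seat.

The stool is on top of the table, centred.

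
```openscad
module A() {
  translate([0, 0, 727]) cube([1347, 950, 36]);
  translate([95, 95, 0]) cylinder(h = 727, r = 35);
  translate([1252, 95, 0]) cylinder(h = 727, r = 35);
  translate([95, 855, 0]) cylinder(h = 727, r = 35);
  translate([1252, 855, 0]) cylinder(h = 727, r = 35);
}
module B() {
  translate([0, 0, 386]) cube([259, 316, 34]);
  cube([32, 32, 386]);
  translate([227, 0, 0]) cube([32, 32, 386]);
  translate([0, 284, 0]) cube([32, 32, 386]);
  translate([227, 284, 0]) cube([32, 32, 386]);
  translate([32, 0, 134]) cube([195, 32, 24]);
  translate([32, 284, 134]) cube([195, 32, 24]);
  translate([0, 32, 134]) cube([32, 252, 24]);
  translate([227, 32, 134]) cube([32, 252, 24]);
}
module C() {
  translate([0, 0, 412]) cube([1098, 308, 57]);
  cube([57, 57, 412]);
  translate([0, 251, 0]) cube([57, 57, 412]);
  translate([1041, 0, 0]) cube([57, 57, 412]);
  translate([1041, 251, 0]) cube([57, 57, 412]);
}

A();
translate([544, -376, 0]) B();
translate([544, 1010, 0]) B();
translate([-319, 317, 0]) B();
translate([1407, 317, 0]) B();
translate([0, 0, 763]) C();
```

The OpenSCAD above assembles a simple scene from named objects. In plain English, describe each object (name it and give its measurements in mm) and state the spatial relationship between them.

A is a table: top 1347 mm (x) × 950 mm (y), 36 mm thick, upper face at z = 763 mm, on four round legs of 70 mm diameter, each leg's bounding box inset 60 mm from the nearest pair of top edges, running from z = 0 to the bottom of the top.

B is a four-legged stool. The seat is 259×316 mm, 34 mm thick, top at z = 420 mm. It stands on four square legs, each 32×32 mm in cross-section, from z = 0 to the seat underside, each flush with a corner of the seat. Four stretchers, 32 mm wide and 24 mm tall, connect adjacent legs with their undersides at z = 134 mm, each running between the inner faces of the legs it joins and aligned with the legs' outer faces on the other axis.

C is a long wooden bench with a 1098 mm (x) × 308 mm (y) seat, 57 mm thick, its top surface 469 mm above the floor. Four 57 mm square legs at the seat corners, flush with the edges, run from z = 0 to the seat underside.

Four stools sit around the table at the −y, +y, −x, +x sides. The bench is on top of the table.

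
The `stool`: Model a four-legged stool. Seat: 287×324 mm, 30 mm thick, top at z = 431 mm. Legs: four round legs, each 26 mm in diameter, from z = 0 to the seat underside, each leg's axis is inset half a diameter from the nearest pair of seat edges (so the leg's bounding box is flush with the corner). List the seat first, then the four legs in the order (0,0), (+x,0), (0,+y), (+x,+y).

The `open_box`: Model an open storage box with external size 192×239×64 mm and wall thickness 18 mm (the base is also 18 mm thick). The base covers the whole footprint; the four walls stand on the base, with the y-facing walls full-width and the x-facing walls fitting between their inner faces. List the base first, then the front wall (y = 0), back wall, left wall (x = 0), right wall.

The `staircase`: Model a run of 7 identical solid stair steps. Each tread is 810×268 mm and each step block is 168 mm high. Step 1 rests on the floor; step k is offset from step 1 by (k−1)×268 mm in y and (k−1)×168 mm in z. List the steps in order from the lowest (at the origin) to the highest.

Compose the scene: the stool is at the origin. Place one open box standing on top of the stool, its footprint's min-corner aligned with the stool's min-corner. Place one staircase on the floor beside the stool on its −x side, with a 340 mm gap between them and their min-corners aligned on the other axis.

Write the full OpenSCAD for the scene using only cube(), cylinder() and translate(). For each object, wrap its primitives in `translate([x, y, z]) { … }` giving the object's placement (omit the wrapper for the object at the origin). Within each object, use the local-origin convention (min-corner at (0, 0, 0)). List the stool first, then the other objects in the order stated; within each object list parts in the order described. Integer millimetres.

translate([0, 0, 401]) cube([287, 324, 30]);
translate([13, 13, 0]) cylinder(h = 401, r = 13);
translate([274, 13, 0]) cylinder(h = 401, r = 13);
translate([13, 311, 0]) cylinder(h = 401, r = 13);
translate([274, 311, 0]) cylinder(h = 401, r = 13);
translate([0, 0, 431]) {
  cube([192, 239, 18]);
  translate([0, 0, 18]) cube([192, 18, 46]);
  translate([0, 221, 18]) cube([192, 18, 46]);
  translate([0, 18, 18]) cube([18, 203, 46]);
  translate([174, 18, 18]) cube([18, 203, 46]);
}
translate([-1150, 0, 0]) {
  cube([810, 268, 168]);
  translate([0, 268, 168]) cube([810, 268, 168]);
  translate([0, 536, 336]) cube([810, 268, 168]);
  translate([0, 804, 504]) cube([810, 268, 168]);
  translate([0, 1072, 672]) cube([810, 268, 168]);
  translate([0, 1340, 840]) cube([810, 268, 168]);
  translate([0, 1608, 1008]) cube([810, 268, 168]);
}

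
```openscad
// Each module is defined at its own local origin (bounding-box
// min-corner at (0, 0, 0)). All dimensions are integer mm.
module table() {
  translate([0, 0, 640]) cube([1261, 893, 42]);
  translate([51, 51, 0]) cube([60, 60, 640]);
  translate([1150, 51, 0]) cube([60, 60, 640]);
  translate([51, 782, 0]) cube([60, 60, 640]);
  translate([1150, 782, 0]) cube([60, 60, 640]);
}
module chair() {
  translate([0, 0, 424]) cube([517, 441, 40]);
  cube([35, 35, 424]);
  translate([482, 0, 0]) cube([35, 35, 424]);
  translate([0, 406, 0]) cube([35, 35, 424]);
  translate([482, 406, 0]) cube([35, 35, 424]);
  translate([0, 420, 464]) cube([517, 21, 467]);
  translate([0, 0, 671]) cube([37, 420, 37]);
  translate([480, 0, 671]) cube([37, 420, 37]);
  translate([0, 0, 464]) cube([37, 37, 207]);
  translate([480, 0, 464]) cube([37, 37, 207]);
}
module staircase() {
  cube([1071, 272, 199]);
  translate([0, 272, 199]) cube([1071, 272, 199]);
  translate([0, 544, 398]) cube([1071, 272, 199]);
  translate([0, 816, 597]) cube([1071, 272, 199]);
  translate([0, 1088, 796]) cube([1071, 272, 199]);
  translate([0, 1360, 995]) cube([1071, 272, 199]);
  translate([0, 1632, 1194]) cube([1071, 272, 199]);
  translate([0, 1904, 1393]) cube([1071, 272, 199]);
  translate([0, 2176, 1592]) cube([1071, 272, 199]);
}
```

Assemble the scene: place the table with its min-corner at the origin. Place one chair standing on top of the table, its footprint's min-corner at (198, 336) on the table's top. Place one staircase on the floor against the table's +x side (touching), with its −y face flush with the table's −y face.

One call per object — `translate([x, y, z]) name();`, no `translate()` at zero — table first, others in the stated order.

table();
translate([198, 336, 682]) chair();
translate([1261, 0, 0]) staircase();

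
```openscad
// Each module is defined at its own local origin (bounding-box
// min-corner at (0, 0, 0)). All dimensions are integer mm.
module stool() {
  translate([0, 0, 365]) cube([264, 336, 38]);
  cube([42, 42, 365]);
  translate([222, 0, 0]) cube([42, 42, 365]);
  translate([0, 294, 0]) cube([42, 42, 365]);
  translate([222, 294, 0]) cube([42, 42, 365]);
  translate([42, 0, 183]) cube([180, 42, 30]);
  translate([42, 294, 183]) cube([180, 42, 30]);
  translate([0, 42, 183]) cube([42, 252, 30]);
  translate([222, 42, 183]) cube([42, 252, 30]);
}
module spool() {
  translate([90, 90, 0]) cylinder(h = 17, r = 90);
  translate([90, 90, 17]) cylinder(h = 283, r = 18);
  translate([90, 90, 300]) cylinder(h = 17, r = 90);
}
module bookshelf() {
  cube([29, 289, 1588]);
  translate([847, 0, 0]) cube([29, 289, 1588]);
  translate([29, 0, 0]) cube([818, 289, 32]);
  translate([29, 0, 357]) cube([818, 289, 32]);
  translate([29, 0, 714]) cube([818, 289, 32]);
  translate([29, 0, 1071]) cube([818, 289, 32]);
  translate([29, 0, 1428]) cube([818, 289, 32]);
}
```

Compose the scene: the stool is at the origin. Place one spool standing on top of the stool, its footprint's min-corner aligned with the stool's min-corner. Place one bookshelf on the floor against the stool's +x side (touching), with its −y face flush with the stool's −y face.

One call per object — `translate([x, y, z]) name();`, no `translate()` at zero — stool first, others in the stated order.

stool();
translate([0, 0, 403]) spool();
translate([264, 0, 0]) bookshelf();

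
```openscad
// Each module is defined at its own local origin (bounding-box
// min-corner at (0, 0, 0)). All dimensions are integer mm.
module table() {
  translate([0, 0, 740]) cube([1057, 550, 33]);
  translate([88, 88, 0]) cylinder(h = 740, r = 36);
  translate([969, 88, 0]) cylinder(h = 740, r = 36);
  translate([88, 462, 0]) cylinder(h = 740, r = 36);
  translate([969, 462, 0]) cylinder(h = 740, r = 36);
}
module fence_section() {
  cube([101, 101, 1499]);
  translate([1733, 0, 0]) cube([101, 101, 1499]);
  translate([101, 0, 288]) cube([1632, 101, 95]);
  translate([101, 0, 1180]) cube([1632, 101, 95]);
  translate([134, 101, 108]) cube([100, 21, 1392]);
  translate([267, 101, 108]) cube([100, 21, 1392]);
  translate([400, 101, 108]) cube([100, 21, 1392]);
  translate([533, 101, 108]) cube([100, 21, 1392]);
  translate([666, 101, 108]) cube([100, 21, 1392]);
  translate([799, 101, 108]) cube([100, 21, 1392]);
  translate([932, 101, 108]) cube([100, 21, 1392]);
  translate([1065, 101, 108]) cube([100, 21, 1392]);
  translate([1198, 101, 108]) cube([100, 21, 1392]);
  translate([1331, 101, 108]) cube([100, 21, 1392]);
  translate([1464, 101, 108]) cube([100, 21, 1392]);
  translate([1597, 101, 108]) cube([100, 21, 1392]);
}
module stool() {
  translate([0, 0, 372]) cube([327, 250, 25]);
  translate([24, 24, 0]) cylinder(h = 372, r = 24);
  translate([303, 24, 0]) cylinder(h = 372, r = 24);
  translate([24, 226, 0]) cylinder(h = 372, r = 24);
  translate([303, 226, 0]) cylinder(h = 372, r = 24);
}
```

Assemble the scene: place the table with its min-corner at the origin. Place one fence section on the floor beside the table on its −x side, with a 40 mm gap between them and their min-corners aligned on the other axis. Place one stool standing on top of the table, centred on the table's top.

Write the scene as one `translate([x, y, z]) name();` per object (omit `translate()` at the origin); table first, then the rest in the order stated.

table();
translate([-1874, 0, 0]) fence_section();
translate([365, 150, 773]) stool();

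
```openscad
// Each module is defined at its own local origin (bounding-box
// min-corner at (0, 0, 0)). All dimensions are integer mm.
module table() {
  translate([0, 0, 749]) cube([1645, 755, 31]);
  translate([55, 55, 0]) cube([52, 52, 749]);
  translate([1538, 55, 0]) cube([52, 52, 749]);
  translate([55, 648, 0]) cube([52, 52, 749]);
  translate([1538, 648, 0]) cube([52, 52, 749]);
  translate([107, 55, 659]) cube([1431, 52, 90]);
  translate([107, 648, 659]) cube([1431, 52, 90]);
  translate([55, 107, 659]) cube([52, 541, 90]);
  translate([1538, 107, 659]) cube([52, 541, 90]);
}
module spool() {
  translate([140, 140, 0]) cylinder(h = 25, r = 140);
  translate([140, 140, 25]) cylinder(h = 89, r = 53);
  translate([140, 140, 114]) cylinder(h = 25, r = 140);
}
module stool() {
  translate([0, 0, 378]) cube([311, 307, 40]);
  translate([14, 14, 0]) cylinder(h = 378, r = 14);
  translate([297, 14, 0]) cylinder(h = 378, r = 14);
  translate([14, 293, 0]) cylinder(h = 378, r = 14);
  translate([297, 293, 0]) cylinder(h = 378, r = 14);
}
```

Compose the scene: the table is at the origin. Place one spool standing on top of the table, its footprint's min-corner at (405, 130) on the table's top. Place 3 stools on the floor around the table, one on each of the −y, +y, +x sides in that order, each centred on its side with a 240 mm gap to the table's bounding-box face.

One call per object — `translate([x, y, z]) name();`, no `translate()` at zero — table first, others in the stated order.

table();
translate([405, 130, 780]) spool();
translate([667, -547, 0]) stool();
translate([667, 995, 0]) stool();
translate([1885, 224, 0]) stool();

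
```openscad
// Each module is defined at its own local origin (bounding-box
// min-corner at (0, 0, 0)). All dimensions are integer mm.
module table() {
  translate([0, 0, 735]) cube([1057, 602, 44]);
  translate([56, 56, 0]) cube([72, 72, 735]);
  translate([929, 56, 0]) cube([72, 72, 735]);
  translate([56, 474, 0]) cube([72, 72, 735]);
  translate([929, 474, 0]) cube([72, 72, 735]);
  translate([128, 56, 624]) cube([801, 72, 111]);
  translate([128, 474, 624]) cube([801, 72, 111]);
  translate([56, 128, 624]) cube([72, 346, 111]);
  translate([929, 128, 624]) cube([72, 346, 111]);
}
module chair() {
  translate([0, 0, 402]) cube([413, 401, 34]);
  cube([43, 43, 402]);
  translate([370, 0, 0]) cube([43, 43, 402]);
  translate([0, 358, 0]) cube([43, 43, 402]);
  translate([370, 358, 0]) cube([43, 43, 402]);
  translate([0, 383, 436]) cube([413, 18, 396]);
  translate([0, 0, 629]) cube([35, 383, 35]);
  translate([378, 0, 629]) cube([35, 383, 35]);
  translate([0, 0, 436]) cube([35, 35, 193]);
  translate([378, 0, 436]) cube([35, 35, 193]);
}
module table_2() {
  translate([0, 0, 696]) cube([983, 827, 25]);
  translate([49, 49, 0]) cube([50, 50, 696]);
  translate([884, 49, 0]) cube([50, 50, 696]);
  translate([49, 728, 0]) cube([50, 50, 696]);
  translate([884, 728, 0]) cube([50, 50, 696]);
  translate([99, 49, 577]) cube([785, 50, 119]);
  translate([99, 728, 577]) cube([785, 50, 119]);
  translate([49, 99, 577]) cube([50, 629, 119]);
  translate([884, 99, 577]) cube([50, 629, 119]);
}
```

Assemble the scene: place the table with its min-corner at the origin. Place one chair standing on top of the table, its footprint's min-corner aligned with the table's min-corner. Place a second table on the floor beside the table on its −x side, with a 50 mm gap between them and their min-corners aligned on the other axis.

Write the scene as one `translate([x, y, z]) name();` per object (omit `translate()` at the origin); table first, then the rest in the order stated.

table();
translate([0, 0, 779]) chair();
translate([-1033, 0, 0]) table_2();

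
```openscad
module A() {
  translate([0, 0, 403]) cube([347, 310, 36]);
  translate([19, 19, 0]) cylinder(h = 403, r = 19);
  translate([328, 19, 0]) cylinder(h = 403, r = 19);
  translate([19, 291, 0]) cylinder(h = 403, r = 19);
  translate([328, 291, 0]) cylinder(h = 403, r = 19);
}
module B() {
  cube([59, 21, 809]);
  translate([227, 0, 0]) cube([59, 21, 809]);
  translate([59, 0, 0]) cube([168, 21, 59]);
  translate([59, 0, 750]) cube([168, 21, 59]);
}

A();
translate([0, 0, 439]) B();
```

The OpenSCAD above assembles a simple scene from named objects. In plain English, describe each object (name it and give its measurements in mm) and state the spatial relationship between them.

A is a four-legged stool. The seat is a 347×310×36 mm slab whose top surface is at z = 439 mm; four round legs, each 38 mm in diameter, run from the floor (z = 0) to the underside of the seat, each leg's axis is inset half a diameter from the nearest pair of seat edges (so the leg's bounding box is flush with the corner).

B is a picture frame with a 168×691 mm rectangular opening (x by z) and a uniform 59 mm border on every side. Frame depth is 21 mm along y. It is built from two vertical stiles running the full outside height and two horizontal rails spanning the gap between the stiles.

The picture frame is on top of the stool.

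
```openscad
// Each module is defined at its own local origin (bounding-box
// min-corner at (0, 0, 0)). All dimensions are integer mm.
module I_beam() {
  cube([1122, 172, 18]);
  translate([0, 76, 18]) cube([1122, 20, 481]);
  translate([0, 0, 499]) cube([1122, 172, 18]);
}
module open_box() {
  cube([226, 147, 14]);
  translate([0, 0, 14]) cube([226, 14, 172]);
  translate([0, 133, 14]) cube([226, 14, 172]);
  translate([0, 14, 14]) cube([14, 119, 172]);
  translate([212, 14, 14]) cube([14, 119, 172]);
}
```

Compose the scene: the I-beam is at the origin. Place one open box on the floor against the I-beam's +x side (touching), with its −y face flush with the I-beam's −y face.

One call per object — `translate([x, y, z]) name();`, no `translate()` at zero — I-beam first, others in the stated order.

I_beam();
translate([1122, 0, 0]) open_box();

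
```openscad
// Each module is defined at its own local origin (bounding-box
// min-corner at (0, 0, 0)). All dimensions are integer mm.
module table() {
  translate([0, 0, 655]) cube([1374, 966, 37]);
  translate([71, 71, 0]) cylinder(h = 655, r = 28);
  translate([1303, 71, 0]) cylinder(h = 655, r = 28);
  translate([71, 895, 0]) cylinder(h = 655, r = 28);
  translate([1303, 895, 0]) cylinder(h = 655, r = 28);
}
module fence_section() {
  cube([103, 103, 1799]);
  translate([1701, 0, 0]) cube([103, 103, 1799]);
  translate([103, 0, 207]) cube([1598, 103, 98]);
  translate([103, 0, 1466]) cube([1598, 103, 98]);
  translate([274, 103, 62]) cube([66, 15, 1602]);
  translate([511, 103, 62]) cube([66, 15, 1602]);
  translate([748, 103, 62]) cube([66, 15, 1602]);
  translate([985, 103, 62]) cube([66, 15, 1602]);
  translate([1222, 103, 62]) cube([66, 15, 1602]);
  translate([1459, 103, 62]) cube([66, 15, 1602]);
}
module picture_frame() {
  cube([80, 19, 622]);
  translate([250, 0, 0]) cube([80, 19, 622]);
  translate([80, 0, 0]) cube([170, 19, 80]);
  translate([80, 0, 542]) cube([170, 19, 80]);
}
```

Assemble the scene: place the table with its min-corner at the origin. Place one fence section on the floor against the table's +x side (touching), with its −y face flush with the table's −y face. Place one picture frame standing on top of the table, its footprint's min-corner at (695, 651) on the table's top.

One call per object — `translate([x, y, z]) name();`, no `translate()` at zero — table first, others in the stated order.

table();
translate([1374, 0, 0]) fence_section();
translate([695, 651, 692]) picture_frame();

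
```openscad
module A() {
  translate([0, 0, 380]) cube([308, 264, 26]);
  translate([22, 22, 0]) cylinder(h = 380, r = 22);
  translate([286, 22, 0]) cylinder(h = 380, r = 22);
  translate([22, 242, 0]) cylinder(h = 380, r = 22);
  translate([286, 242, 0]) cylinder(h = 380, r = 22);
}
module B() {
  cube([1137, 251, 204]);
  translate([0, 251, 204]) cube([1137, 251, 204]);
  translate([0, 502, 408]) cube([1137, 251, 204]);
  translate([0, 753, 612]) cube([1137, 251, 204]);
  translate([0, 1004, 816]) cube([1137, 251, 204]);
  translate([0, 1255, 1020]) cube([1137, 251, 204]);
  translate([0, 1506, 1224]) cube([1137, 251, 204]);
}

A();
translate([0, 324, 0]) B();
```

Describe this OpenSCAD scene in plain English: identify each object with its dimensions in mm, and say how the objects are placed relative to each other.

A is a simple wooden stool: a rectangular seat 308 mm (x) by 264 mm (y), 26 mm thick, top face at z = 406 mm, on four round legs, each 44 mm in diameter. The legs rest on z = 0, each leg's axis is inset half a diameter from the nearest pair of seat edges (so the leg's bounding box is flush with the corner).

B is a straight staircase of 7 solid steps. Each step is 1137 mm wide (x), 251 mm deep (y, the going) and 204 mm tall (the rise). The first step rests on the floor; each subsequent step sits one going further in +y and one rise higher in +z, directly behind and above the previous step with no overlap.

The staircase is on the floor beside the stool on its +y side.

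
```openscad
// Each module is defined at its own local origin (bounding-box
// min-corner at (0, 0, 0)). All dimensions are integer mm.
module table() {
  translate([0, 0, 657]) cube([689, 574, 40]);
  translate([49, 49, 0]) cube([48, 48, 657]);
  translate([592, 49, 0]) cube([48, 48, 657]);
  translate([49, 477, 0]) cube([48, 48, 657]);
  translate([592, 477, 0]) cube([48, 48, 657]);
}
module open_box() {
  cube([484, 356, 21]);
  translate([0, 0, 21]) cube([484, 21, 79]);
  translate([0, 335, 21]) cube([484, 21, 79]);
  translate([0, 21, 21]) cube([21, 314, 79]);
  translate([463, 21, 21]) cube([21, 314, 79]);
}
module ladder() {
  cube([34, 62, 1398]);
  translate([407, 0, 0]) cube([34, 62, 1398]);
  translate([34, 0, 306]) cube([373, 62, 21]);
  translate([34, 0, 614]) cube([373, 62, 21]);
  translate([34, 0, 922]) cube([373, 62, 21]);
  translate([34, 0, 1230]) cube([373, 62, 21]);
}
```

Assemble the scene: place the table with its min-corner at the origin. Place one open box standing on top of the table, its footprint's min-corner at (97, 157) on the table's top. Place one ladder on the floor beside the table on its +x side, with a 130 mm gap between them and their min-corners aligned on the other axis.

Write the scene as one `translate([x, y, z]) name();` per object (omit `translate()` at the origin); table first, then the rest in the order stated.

table();
translate([97, 157, 697]) open_box();
translate([819, 0, 0]) ladder();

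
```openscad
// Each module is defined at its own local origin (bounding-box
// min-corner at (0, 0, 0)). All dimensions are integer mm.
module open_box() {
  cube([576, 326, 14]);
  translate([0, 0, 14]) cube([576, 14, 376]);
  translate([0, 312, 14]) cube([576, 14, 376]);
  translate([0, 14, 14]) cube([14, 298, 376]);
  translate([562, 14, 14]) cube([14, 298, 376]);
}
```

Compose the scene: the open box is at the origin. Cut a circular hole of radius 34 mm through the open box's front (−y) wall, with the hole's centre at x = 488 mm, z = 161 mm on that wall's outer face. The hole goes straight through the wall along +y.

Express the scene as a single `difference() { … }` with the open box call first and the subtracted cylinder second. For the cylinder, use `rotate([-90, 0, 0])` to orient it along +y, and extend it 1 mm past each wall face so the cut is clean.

difference() {
  open_box();
  translate([488, -1, 161]) rotate([-90, 0, 0]) cylinder(h = 16, r = 34);
}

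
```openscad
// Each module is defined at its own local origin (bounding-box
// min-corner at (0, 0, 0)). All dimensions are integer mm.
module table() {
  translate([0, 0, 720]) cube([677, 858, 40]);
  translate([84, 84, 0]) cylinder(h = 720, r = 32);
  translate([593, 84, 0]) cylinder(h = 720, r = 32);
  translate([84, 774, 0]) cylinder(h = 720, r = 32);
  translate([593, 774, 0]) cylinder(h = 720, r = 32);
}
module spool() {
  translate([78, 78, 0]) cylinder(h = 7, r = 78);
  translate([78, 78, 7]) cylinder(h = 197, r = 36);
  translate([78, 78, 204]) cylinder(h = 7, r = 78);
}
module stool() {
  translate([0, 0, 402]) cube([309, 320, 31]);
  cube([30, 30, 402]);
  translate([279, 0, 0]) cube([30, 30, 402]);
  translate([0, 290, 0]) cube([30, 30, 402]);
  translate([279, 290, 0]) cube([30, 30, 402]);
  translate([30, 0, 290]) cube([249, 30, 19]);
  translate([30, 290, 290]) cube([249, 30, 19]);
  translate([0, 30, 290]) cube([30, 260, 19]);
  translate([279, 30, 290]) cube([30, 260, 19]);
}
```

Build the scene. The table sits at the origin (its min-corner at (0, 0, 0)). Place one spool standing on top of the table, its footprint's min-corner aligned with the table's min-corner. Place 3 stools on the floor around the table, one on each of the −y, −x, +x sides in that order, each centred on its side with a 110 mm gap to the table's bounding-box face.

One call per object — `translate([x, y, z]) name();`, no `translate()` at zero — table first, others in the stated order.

table();
translate([0, 0, 760]) spool();
translate([184, -430, 0]) stool();
translate([-419, 269, 0]) stool();
translate([787, 269, 0]) stool();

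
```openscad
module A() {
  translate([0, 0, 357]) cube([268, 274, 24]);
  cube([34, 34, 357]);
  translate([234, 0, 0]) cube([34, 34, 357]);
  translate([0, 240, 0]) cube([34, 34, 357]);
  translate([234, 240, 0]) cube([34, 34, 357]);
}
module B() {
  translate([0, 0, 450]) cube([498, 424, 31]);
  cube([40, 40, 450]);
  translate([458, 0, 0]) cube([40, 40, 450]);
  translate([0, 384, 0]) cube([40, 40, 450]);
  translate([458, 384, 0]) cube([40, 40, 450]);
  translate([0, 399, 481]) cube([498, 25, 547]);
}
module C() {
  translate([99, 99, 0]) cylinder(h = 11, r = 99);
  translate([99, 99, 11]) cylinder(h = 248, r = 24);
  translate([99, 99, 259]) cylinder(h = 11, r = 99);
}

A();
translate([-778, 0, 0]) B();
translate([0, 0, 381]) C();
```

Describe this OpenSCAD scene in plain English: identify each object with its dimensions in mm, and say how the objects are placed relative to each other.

A is a simple wooden stool: a rectangular seat 268 mm (x) by 274 mm (y), 24 mm thick, top face at z = 381 mm, on four square legs, each 34×34 mm in cross-section. The legs rest on z = 0, each flush with a corner of the seat.

B is a chair. The seat is a 498×424×31 mm slab with its top at z = 481 mm, on four 40×40 mm corner legs (flush with the seat edges, standing on z = 0). A flat backrest 25 mm thick, 547 mm tall, spans the full seat width and rises from the seat top along its +y edge, rear face flush with the rear of the seat.

C is a spool: two coaxial disc flanges of radius 99 mm and thickness 11 mm, joined by a core cylinder of radius 24 mm and height 248 mm. The lower flange rests on z = 0 and the three cylinders share a vertical axis.

The chair is on the floor beside the stool on its −x side. The spool is on top of the stool.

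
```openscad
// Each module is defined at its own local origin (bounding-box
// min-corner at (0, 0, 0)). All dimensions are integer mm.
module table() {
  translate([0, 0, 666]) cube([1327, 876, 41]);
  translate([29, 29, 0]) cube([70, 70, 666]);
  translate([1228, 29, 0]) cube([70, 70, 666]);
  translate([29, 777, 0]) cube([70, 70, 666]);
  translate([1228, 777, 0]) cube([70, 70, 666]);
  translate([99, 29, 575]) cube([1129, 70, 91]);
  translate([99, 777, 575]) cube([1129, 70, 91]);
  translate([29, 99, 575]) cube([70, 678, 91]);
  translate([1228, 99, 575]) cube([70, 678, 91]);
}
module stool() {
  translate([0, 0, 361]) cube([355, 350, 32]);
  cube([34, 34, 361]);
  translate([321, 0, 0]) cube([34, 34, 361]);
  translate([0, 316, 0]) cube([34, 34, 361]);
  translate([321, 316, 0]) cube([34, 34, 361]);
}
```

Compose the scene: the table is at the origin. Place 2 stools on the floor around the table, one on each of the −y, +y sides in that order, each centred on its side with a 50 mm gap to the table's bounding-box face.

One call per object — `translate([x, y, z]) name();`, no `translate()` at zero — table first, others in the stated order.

table();
translate([486, -400, 0]) stool();
translate([486, 926, 0]) stool();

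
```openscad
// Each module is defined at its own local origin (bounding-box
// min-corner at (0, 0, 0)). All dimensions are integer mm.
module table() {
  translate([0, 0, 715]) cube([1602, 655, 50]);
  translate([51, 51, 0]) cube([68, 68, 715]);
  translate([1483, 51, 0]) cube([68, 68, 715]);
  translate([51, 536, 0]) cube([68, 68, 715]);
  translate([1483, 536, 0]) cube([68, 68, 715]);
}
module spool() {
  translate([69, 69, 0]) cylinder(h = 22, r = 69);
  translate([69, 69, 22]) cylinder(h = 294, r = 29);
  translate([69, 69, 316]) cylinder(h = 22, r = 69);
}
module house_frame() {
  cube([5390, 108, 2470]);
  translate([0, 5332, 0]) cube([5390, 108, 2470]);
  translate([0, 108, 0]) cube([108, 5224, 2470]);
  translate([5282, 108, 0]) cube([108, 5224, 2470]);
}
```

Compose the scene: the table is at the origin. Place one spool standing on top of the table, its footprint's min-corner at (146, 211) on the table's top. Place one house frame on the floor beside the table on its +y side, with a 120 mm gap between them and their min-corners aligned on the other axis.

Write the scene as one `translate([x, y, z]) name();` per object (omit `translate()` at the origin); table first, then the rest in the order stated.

table();
translate([146, 211, 765]) spool();
translate([0, 775, 0]) house_frame();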